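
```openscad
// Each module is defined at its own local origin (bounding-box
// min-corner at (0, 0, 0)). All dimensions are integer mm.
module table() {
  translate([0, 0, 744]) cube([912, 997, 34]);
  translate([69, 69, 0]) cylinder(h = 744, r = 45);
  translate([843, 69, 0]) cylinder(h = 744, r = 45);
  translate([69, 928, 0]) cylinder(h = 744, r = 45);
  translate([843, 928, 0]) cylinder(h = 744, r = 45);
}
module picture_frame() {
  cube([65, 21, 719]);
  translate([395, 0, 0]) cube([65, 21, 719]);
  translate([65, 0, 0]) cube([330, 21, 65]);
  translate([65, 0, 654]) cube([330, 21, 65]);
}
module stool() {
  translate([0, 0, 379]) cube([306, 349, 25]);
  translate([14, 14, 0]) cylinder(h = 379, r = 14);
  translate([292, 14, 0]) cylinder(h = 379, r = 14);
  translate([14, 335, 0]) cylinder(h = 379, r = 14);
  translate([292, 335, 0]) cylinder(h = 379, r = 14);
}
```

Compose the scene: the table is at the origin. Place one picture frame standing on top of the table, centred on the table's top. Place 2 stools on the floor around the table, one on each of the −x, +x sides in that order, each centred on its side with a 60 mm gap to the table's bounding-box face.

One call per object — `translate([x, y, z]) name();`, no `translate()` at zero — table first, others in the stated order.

table();
translate([226, 488, 778]) picture_frame();
translate([-366, 324, 0]) stool();
translate([972, 324, 0]) stool();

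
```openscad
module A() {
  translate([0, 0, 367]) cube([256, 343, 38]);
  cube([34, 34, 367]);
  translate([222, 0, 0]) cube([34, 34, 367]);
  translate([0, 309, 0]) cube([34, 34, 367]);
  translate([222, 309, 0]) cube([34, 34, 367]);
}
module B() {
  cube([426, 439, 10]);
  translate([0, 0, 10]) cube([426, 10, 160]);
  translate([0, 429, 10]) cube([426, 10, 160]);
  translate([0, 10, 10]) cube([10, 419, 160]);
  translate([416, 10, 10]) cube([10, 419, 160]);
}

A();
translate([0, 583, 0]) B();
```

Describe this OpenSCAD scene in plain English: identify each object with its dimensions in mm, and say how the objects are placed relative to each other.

A is a simple wooden stool: a rectangular seat 256 mm (x) by 343 mm (y), 38 mm thick, top face at z = 405 mm, on four square legs, each 34×34 mm in cross-section. The legs rest on z = 0, each flush with a corner of the seat.

B is an open storage box with external size 426×439×170 mm and wall thickness 10 mm (the base is also 10 mm thick). The base covers the whole footprint; the four walls stand on the base, with the y-facing walls full-width and the x-facing walls fitting between their inner faces.

The open box is on the floor beside the stool on its +y side.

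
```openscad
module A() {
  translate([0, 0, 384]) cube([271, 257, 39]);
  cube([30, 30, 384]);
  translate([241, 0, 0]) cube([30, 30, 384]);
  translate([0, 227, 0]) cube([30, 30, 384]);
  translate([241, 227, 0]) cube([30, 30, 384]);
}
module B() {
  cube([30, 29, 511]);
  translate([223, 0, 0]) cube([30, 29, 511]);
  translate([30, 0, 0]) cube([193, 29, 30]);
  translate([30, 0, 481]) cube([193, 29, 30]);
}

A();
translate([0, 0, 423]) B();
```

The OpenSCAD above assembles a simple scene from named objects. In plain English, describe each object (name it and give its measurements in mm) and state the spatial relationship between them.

A is a simple wooden stool: a rectangular seat 271 mm (x) by 257 mm (y), 39 mm thick, top face at z = 423 mm, on four square legs, each 30×30 mm in cross-section. The legs rest on z = 0, each flush with a corner of the seat.

B is a rectangular picture frame lying in the x–z plane (depth along y). The opening is 193 mm wide (x) by 451 mm tall (z), surrounded by a border 30 mm wide on all four sides. The frame is 29 mm deep and is made of two full-height vertical stiles with two horizontal rails fitted between them.

The picture frame is on top of the stool.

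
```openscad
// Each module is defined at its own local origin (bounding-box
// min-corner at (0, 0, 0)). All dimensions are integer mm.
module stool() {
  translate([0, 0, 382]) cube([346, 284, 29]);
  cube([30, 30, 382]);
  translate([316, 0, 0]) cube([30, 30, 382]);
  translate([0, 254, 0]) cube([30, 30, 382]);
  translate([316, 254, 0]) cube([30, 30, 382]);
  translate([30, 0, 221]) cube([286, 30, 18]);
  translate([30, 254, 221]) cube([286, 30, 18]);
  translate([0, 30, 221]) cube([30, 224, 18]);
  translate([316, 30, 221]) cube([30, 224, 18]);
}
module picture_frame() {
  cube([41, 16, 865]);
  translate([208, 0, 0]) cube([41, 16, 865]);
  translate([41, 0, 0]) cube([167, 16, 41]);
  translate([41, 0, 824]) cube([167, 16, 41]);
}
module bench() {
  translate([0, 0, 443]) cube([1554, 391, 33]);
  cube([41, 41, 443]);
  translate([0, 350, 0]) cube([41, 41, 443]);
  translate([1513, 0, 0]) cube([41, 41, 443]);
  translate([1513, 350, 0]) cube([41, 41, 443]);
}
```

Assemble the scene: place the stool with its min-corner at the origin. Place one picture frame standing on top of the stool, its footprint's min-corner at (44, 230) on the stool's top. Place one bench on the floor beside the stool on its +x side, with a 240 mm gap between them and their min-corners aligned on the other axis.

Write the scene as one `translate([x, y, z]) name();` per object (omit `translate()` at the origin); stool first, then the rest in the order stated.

stool();
translate([44, 230, 411]) picture_frame();
translate([586, 0, 0]) bench();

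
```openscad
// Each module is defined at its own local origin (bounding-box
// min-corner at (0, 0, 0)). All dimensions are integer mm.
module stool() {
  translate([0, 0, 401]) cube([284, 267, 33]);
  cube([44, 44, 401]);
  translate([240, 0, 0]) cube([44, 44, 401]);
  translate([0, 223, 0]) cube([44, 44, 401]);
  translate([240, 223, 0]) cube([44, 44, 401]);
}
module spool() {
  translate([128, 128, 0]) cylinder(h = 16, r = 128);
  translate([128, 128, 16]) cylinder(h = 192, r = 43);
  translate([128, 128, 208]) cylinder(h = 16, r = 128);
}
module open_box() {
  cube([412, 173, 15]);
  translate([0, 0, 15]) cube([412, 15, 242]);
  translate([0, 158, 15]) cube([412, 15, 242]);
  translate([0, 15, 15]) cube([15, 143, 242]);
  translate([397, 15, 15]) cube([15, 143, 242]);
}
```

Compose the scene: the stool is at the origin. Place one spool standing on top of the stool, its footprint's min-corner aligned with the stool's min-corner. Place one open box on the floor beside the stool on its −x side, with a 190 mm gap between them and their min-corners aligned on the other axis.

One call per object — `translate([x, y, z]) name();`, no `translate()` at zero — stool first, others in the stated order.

stool();
translate([0, 0, 434]) spool();
translate([-602, 0, 0]) open_box();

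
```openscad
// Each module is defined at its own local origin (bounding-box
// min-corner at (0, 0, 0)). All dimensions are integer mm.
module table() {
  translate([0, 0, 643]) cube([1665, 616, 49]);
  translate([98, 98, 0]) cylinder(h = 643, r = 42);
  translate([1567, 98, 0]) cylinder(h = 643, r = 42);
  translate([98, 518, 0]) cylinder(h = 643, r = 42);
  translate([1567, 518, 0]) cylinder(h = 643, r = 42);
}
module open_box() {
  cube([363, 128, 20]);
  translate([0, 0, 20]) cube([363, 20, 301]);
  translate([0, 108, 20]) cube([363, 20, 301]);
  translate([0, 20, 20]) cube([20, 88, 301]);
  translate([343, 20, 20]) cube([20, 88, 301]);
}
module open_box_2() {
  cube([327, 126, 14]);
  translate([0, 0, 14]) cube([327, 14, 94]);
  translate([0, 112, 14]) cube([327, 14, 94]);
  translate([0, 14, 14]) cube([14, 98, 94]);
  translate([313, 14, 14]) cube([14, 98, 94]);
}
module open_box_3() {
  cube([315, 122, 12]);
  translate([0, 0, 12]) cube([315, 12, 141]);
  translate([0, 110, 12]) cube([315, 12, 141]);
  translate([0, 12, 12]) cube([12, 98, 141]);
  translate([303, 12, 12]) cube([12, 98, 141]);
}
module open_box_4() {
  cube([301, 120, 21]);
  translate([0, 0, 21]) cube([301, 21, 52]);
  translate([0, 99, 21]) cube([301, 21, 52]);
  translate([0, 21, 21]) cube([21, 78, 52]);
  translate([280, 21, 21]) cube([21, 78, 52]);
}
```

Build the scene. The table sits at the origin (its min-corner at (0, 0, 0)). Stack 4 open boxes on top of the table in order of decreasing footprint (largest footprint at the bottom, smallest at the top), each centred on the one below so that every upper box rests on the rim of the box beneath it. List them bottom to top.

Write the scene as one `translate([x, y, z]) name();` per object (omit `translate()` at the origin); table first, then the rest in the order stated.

table();
translate([651, 244, 692]) open_box();
translate([669, 245, 1013]) open_box_2();
translate([675, 247, 1121]) open_box_3();
translate([682, 248, 1274]) open_box_4();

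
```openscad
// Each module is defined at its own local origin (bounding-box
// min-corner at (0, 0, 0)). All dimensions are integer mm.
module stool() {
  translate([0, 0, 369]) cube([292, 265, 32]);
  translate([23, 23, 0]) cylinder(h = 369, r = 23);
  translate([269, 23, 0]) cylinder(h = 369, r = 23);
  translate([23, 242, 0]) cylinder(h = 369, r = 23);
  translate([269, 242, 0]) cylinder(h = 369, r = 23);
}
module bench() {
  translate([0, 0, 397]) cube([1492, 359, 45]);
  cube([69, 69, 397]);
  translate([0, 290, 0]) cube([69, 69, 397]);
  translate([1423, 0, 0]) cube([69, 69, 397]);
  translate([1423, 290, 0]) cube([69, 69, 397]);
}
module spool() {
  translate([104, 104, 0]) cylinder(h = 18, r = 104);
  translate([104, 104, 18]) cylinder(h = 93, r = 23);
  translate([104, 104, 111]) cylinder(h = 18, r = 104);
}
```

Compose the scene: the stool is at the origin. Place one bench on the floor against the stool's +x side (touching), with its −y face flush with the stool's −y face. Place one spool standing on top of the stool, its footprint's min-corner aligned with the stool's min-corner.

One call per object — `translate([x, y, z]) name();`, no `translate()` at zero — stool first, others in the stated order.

stool();
translate([292, 0, 0]) bench();
translate([0, 0, 401]) spool();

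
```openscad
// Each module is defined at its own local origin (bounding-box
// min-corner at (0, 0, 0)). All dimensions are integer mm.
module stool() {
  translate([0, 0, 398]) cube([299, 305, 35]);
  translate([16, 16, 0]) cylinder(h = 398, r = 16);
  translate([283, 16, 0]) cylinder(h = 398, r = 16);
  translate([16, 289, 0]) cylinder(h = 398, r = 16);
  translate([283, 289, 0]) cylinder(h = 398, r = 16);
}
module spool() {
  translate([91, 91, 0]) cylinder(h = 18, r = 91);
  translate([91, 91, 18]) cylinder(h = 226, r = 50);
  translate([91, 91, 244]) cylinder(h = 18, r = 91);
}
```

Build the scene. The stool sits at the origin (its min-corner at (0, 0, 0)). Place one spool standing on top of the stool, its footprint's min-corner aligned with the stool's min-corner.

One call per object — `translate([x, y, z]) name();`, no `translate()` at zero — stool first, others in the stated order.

stool();
translate([0, 0, 433]) spool();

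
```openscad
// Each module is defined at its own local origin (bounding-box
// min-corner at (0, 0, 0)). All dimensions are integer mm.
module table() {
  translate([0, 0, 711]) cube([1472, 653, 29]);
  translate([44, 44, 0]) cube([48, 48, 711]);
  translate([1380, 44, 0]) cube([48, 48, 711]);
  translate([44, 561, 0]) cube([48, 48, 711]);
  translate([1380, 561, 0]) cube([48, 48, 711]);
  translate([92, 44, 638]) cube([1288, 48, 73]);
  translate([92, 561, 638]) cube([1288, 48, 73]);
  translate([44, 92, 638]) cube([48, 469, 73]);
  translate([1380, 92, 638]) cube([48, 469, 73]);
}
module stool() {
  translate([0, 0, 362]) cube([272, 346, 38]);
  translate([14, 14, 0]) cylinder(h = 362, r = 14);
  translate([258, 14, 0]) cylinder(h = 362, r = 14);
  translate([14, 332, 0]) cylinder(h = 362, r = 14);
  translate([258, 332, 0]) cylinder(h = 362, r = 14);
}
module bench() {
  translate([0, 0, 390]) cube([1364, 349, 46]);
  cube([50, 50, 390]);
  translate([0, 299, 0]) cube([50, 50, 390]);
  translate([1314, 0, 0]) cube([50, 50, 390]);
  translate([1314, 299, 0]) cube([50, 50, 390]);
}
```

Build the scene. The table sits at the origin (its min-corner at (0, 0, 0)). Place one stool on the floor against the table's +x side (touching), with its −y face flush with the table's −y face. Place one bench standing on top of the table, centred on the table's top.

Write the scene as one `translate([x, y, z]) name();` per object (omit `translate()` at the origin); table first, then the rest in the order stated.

table();
translate([1472, 0, 0]) stool();
translate([54, 152, 740]) bench();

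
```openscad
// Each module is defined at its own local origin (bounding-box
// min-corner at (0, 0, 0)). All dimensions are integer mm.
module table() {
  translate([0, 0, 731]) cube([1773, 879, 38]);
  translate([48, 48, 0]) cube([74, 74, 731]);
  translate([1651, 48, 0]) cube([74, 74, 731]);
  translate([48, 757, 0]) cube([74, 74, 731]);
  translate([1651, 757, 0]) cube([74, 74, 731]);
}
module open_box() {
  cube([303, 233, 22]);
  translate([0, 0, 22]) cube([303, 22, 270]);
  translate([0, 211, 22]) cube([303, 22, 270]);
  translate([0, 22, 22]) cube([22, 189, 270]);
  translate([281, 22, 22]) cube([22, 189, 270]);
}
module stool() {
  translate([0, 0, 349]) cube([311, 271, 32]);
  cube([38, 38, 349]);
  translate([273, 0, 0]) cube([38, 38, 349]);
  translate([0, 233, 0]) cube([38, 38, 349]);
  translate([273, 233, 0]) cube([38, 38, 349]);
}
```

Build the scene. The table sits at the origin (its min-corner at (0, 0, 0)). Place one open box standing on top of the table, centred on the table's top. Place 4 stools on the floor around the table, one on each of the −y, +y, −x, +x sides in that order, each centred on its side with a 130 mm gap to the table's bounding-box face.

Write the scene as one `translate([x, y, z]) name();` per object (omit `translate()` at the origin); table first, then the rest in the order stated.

table();
translate([735, 323, 769]) open_box();
translate([731, -401, 0]) stool();
translate([731, 1009, 0]) stool();
translate([-441, 304, 0]) stool();
translate([1903, 304, 0]) stool();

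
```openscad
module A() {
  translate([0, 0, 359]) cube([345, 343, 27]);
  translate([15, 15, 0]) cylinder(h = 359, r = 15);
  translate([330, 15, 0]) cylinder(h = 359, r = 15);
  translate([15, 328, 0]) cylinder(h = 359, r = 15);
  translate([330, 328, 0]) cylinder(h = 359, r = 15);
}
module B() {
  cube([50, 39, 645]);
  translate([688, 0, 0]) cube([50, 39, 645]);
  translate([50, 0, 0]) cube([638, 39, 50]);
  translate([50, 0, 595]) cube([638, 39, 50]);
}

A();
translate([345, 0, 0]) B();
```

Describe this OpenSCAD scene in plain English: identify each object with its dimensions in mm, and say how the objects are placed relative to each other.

A is a four-legged stool. The seat is a 345×343×27 mm slab whose top surface is at z = 386 mm; four round legs, each 30 mm in diameter, run from the floor (z = 0) to the underside of the seat, each leg's axis is inset half a diameter from the nearest pair of seat edges (so the leg's bounding box is flush with the corner).

B is a picture frame with a 638×545 mm rectangular opening (x by z) and a uniform 50 mm border on every side. Frame depth is 39 mm along y. It is built from two vertical stiles running the full outside height and two horizontal rails spanning the gap between the stiles.

The picture frame is against the stool's +x side, with their −y faces flush.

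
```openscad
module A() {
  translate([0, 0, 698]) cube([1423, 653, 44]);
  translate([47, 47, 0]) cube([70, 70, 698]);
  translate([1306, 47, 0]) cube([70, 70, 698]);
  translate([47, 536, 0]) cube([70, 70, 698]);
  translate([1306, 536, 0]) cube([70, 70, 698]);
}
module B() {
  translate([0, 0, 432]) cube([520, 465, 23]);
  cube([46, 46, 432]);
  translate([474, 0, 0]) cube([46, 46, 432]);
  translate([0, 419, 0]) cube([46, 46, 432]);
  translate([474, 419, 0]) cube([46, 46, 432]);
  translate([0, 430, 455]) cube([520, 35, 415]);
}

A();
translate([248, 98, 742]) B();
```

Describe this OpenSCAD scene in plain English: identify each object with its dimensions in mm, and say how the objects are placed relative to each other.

A is a table: top 1423 mm (x) × 653 mm (y), 44 mm thick, upper face at z = 742 mm, on four 70×70 mm square legs, each inset 47 mm from the nearest pair of top edges, running from z = 0 to the bottom of the top.

B is a chair. The seat is a 520×465×23 mm slab with its top at z = 455 mm, on four 46×46 mm corner legs (flush with the seat edges, standing on z = 0). A flat backrest 35 mm thick, 415 mm tall, spans the full seat width and rises from the seat top along its +y edge, rear face flush with the rear of the seat.

The chair is on top of the table.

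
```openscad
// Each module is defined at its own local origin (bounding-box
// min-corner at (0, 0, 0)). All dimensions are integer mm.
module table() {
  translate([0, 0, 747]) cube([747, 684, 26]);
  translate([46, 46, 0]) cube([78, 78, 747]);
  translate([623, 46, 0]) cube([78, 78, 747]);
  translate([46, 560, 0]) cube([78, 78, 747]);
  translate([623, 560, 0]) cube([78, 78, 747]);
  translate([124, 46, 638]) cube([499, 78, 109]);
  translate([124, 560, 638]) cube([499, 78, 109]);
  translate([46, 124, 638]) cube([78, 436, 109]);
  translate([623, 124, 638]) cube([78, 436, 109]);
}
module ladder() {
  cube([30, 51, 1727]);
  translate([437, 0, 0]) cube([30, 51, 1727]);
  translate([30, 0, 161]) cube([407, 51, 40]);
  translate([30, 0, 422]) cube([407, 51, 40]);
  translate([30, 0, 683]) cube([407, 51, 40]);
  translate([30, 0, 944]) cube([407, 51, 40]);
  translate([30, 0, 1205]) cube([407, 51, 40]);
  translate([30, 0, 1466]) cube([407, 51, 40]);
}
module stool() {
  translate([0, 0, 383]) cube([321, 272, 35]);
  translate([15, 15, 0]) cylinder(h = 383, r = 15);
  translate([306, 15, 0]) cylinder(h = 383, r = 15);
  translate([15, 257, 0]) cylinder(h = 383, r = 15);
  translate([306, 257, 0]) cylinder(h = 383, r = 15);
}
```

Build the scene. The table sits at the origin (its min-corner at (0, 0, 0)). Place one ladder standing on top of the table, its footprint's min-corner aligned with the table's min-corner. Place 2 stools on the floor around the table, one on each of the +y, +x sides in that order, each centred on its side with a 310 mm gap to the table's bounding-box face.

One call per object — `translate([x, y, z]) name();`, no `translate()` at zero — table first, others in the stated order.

table();
translate([0, 0, 773]) ladder();
translate([213, 994, 0]) stool();
translate([1057, 206, 0]) stool();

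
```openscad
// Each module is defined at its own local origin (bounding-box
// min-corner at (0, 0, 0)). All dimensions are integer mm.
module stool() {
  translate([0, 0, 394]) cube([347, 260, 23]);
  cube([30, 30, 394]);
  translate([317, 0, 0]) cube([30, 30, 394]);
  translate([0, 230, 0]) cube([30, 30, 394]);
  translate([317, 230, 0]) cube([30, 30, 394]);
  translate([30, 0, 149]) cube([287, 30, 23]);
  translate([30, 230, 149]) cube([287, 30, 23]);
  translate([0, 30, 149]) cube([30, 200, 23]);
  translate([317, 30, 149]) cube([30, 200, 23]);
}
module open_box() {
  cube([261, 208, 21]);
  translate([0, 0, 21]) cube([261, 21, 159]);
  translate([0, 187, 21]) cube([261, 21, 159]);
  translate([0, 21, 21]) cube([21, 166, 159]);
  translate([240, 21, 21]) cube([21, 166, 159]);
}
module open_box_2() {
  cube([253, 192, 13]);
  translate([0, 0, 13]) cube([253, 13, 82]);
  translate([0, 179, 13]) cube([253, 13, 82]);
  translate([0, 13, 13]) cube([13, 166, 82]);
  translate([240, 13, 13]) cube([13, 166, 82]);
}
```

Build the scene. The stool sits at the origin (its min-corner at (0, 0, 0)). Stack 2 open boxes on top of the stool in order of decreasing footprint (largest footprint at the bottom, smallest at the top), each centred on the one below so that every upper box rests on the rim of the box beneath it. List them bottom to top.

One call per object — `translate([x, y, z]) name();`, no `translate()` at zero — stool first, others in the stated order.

stool();
translate([43, 26, 417]) open_box();
translate([47, 34, 597]) open_box_2();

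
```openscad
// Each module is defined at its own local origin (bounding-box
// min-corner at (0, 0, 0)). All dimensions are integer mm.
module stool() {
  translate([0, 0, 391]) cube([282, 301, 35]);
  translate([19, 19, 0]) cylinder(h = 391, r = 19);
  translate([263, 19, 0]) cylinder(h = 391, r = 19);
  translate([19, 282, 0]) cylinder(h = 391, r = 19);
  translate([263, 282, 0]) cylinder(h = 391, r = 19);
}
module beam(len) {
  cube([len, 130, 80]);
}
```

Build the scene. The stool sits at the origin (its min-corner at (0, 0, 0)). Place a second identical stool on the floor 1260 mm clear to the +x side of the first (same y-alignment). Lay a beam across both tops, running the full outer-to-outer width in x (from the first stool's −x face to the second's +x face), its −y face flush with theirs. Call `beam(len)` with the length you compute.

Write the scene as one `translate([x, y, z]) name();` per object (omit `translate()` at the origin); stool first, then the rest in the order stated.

stool();
translate([1542, 0, 0]) stool();
translate([0, 0, 426]) beam(1824);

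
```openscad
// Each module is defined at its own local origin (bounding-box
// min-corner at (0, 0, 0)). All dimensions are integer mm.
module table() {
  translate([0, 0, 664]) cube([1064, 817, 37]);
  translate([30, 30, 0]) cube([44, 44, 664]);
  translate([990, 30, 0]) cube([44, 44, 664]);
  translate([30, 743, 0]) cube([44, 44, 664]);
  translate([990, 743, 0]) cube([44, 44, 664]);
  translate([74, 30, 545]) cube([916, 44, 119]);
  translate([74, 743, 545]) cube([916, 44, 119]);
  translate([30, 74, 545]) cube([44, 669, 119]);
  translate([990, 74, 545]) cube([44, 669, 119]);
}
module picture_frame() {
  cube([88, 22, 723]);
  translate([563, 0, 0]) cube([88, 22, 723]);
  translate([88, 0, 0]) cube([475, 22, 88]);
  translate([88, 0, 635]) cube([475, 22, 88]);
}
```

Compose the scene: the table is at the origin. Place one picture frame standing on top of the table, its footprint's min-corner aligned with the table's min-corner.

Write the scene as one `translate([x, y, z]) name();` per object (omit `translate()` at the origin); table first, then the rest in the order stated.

table();
translate([0, 0, 701]) picture_frame();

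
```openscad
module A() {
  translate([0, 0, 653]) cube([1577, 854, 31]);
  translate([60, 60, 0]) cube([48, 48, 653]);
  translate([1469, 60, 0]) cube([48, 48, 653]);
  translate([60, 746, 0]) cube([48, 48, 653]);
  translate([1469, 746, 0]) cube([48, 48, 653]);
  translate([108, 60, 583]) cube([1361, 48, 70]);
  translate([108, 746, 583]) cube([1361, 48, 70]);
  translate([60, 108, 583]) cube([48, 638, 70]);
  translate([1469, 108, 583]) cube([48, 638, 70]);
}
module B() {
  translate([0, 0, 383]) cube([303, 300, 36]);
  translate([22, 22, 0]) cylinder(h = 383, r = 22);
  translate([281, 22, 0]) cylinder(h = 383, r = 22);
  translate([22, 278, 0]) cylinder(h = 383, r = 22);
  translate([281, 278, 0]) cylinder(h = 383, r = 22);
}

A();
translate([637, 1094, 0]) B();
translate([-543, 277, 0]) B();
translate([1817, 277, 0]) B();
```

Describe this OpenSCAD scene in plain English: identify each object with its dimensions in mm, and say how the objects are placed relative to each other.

A is a rectangular dining table. The top is 1577×854×31 mm with its upper surface at z = 684 mm. It stands on four 48×48 mm square legs, each inset 60 mm from the nearest pair of top edges, running from the floor to the underside of the top. Four apron rails, 48 mm thick and 70 mm tall, run between adjacent legs with their top edges flush with the underside of the top and their outer faces flush with the legs' outer faces.

B is a four-legged stool. The seat is a 303×300×36 mm slab whose top surface is at z = 419 mm; four round legs, each 44 mm in diameter, run from the floor (z = 0) to the underside of the seat, each leg's axis is inset half a diameter from the nearest pair of seat edges (so the leg's bounding box is flush with the corner).

Three stools sit around the table at the +y, −x, +x sides.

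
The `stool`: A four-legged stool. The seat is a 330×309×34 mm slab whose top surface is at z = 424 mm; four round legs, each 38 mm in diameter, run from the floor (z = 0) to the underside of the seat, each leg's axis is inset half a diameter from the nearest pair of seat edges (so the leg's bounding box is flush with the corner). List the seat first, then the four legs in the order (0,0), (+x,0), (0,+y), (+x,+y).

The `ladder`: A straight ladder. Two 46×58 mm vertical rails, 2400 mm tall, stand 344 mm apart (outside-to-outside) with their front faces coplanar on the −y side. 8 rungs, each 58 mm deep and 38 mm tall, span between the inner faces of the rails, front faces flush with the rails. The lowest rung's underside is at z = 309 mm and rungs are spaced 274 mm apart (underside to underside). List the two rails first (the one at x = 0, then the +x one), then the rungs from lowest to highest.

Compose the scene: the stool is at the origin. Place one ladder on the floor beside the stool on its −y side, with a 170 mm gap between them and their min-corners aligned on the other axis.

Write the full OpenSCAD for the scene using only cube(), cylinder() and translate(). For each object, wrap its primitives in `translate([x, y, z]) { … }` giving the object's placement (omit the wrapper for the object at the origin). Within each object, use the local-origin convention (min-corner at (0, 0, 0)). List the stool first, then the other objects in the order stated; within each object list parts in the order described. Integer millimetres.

translate([0, 0, 390]) cube([330, 309, 34]);
translate([19, 19, 0]) cylinder(h = 390, r = 19);
translate([311, 19, 0]) cylinder(h = 390, r = 19);
translate([19, 290, 0]) cylinder(h = 390, r = 19);
translate([311, 290, 0]) cylinder(h = 390, r = 19);
translate([0, -228, 0]) {
  cube([46, 58, 2400]);
  translate([298, 0, 0]) cube([46, 58, 2400]);
  translate([46, 0, 309]) cube([252, 58, 38]);
  translate([46, 0, 583]) cube([252, 58, 38]);
  translate([46, 0, 857]) cube([252, 58, 38]);
  translate([46, 0, 1131]) cube([252, 58, 38]);
  translate([46, 0, 1405]) cube([252, 58, 38]);
  translate([46, 0, 1679]) cube([252, 58, 38]);
  translate([46, 0, 1953]) cube([252, 58, 38]);
  translate([46, 0, 2227]) cube([252, 58, 38]);
}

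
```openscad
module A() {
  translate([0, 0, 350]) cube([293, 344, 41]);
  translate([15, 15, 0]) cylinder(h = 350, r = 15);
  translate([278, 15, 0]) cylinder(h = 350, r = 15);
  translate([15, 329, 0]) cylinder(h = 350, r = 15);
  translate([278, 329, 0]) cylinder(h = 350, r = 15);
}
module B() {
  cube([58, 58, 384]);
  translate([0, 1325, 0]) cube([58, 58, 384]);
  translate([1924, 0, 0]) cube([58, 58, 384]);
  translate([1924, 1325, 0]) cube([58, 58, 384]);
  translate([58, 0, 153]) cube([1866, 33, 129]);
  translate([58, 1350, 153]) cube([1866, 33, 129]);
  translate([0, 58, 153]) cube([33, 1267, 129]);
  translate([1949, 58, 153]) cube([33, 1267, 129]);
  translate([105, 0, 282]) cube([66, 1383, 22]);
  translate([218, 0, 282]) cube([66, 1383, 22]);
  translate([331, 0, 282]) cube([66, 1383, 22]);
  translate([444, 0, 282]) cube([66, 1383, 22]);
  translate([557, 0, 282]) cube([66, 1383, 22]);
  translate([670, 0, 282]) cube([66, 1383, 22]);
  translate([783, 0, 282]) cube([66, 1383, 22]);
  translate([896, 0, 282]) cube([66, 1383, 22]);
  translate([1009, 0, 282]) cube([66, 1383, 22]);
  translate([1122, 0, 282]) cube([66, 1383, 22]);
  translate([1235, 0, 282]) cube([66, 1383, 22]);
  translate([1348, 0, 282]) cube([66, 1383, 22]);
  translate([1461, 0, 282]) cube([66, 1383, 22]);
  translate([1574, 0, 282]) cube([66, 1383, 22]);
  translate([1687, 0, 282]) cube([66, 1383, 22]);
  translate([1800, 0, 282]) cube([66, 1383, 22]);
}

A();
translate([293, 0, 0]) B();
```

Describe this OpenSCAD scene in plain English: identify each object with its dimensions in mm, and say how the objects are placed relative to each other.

A is a four-legged stool. The seat is a 293×344×41 mm slab whose top surface is at z = 391 mm; four round legs, each 30 mm in diameter, run from the floor (z = 0) to the underside of the seat, each leg's axis is inset half a diameter from the nearest pair of seat edges (so the leg's bounding box is flush with the corner).

B is a bed frame 1982 mm long (x) by 1383 mm wide (y). Four 58×58 mm corner posts, 384 mm tall, at the corners of the footprint. Four rails of 33 mm thickness and 129 mm height run between adjacent posts with their undersides at z = 153 mm, their outer faces flush with the outside of the frame (the two x-running rails run between the posts' inner faces; the two y-running rails run between the posts' inner faces). 16 slats, each 66 mm wide (x) and 22 mm thick, lie across the top of the two x-running rails, running the full 1383 mm width of the frame in y; the slats are evenly spaced along x between the inner faces of the end posts with equal gaps (rounded down to the nearest mm) at the −x end and between each pair — any rounding remainder accumulates at the +x end.

The bed frame is against the stool's +x side, with their −y faces flush.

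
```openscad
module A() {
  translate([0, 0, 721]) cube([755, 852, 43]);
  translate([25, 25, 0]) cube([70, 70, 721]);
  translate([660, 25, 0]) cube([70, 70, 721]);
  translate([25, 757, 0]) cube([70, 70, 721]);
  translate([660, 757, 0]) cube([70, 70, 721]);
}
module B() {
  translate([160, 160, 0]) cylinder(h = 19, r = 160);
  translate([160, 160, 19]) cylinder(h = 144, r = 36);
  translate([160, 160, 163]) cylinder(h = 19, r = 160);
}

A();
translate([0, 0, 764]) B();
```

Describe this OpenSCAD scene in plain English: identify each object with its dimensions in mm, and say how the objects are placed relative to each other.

A is a table with a 755×852 mm rectangular top, 43 mm thick, top surface at z = 764 mm, supported by four 70×70 mm square legs, each inset 25 mm from the nearest pair of top edges, running from the floor.

B is a spool: two coaxial disc flanges of radius 160 mm and thickness 19 mm, joined by a core cylinder of radius 36 mm and height 144 mm. The lower flange rests on z = 0 and the three cylinders share a vertical axis.

The spool is on top of the table.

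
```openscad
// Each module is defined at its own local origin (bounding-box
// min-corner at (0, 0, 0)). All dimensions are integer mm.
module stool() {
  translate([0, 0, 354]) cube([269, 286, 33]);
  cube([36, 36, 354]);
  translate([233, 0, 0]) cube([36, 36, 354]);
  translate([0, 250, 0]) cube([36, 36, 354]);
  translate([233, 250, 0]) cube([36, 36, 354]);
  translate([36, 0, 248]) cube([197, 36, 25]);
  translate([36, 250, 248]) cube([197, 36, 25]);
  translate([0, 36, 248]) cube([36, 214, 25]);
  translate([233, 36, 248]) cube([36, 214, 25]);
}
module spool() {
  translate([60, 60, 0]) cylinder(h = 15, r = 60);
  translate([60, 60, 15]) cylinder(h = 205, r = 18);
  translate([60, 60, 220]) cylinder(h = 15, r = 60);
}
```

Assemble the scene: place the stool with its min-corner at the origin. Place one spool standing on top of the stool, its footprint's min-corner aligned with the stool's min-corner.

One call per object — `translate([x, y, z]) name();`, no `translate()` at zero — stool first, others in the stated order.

stool();
translate([0, 0, 387]) spool();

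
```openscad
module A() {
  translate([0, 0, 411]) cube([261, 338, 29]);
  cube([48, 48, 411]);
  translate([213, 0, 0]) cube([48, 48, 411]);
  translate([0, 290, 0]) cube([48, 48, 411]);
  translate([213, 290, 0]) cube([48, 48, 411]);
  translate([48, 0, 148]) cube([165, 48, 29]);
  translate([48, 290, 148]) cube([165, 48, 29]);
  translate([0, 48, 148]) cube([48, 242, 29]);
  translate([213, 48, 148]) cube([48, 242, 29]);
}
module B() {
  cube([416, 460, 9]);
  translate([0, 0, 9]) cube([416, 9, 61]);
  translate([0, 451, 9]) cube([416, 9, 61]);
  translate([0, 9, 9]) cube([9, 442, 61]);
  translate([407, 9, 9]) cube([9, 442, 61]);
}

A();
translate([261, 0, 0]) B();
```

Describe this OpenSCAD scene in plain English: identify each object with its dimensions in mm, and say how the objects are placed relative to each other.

A is a four-legged stool. The seat is a 261×338×29 mm slab whose top surface is at z = 440 mm; four square legs, each 48×48 mm in cross-section, run from the floor (z = 0) to the underside of the seat, each flush with a corner of the seat. Four stretchers, 48 mm wide and 29 mm tall, connect adjacent legs with their undersides at z = 148 mm, each running between the inner faces of the legs it joins and aligned with the legs' outer faces on the other axis.

B is an open-topped rectangular box: outside dimensions 416×460×70 mm, with a uniform wall and base thickness of 9 mm. The base is a full 416×460 slab on the floor; four walls sit on top of the base. The front and back walls (the −y and +y sides) span the full width; the two side walls fit between them.

The open box is against the stool's +x side, with their −y faces flush.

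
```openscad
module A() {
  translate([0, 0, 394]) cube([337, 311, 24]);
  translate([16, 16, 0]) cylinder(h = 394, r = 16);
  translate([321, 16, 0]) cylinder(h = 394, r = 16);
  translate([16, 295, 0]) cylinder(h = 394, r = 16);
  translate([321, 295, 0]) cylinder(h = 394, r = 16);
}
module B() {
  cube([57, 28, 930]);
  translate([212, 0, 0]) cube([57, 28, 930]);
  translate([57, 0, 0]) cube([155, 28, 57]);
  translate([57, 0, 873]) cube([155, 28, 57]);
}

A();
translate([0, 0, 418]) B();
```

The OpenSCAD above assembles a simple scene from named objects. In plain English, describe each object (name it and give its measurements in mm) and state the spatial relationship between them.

A is a four-legged stool. The seat is a 337×311×24 mm slab whose top surface is at z = 418 mm; four round legs, each 32 mm in diameter, run from the floor (z = 0) to the underside of the seat, each leg's axis is inset half a diameter from the nearest pair of seat edges (so the leg's bounding box is flush with the corner).

B is a picture frame with a 155×816 mm rectangular opening (x by z) and a uniform 57 mm border on every side. Frame depth is 28 mm along y. It is built from two vertical stiles running the full outside height and two horizontal rails spanning the gap between the stiles.

The picture frame is on top of the stool.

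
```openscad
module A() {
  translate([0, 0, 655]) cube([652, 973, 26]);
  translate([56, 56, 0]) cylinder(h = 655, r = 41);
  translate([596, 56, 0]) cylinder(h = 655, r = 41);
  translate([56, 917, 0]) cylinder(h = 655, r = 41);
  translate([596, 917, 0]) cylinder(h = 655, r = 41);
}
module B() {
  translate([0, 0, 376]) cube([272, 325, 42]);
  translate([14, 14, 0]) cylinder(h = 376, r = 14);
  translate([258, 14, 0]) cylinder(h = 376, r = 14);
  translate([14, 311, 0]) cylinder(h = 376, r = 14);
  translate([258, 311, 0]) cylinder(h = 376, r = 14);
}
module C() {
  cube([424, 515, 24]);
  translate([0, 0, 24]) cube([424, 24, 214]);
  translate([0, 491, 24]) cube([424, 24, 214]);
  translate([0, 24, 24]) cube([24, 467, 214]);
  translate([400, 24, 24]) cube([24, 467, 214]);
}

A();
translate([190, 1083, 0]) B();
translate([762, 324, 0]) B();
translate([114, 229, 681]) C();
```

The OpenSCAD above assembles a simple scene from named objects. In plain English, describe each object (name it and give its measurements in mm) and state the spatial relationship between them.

A is a table with a 652×973 mm rectangular top, 26 mm thick, top surface at z = 681 mm, supported by four round legs of 82 mm diameter, each leg's bounding box inset 15 mm from the nearest pair of top edges, running from the floor.

B is a four-legged stool. The seat is a 272×325×42 mm slab whose top surface is at z = 418 mm; four round legs, each 28 mm in diameter, run from the floor (z = 0) to the underside of the seat, each leg's axis is inset half a diameter from the nearest pair of seat edges (so the leg's bounding box is flush with the corner).

C is an open storage box with external size 424×515×238 mm and wall thickness 24 mm (the base is also 24 mm thick). The base covers the whole footprint; the four walls stand on the base, with the y-facing walls full-width and the x-facing walls fitting between their inner faces.

Two stools sit around the table at the +y, +x sides. The open box is on top of the table, centred.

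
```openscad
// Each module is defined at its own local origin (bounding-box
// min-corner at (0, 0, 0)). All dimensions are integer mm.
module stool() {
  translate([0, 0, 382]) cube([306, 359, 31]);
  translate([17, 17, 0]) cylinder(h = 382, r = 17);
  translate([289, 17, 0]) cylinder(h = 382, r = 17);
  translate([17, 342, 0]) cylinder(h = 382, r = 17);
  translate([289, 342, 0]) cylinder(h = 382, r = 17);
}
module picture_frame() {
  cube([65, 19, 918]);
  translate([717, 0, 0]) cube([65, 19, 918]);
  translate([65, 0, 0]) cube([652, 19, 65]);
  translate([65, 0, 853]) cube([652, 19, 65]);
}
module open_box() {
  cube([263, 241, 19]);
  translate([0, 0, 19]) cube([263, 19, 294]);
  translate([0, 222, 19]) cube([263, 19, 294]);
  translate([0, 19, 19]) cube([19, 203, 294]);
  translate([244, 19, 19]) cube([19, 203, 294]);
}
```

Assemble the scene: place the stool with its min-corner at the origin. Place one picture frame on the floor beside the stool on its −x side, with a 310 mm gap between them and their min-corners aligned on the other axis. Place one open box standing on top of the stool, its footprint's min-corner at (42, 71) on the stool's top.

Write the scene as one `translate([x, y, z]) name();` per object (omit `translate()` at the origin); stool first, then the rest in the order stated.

stool();
translate([-1092, 0, 0]) picture_frame();
translate([42, 71, 413]) open_box();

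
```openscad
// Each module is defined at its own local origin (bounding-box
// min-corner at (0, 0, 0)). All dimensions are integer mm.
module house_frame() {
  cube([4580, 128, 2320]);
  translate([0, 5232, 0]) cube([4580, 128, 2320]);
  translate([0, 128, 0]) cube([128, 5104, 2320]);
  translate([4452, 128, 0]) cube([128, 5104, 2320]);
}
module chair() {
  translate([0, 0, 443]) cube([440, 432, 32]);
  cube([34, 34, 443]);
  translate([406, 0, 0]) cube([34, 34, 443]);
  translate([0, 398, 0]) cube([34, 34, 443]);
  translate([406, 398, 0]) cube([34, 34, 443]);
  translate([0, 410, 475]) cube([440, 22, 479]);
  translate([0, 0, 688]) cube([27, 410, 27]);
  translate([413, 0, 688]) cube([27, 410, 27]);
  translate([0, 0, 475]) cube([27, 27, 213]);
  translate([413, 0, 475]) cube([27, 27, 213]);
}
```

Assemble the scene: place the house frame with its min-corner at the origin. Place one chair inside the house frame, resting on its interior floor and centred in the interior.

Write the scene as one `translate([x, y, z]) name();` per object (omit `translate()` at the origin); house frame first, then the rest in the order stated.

house_frame();
translate([2070, 2464, 0]) chair();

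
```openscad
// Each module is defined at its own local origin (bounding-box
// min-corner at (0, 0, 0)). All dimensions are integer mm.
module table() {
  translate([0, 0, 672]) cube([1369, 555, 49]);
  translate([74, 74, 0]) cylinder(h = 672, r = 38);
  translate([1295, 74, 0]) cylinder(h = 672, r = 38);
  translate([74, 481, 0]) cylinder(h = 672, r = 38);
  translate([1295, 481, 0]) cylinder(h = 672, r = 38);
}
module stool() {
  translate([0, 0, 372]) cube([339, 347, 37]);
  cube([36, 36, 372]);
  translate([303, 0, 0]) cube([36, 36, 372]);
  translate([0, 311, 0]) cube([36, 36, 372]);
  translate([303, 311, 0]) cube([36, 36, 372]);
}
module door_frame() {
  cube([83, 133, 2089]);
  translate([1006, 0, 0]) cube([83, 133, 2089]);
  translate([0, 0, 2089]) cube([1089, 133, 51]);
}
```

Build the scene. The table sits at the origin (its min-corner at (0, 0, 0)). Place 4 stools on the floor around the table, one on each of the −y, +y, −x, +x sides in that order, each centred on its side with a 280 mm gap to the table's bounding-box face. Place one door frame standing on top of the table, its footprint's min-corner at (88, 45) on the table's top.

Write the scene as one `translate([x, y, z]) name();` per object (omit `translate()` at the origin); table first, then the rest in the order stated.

table();
translate([515, -627, 0]) stool();
translate([515, 835, 0]) stool();
translate([-619, 104, 0]) stool();
translate([1649, 104, 0]) stool();
translate([88, 45, 721]) door_frame();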